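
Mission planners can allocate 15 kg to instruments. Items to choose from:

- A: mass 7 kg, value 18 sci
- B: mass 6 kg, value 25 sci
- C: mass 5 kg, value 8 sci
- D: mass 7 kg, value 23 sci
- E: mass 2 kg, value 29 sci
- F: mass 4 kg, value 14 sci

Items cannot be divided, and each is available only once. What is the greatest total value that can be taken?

77 sci

Check high-value combinations within 15 kg:
- B+D+E: mass 6+7+2=15, value 25+23+29=77
- A+B+E: mass 7+6+2=15, value 18+25+29=72
- B+E+F: mass 6+2+4=12, value 25+29+14=68
- D+E+F: mass 7+2+4=13, value 23+29+14=66
- B+C+E: mass 6+5+2=13, value 25+8+29=62
Best: 77 sci.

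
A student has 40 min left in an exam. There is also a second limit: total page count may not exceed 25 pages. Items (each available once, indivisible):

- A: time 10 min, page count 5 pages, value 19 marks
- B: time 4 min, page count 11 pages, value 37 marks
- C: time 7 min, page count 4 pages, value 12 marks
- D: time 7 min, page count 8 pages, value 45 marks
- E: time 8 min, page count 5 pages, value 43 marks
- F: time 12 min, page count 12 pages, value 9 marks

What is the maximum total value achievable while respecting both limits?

125 marks

Feasible sets respecting both limits:
- B+D+E: time 19, page count 24, value 125
- A+C+D+E: time 32, page count 22, value 119
- A+B+C+E: time 29, page count 25, value 111
- A+D+E: time 25, page count 18, value 107
Best: 125 marks.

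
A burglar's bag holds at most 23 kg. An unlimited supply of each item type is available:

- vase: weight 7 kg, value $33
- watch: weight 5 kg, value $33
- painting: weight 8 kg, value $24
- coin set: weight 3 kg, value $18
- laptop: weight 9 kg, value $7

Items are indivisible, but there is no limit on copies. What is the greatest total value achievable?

Best value-per-unit is watch at 33/5; filling with it alone gives 4×33 = 132.
Optimal mix: 4×watch + 1×coin set → weight 23, value 150.

$150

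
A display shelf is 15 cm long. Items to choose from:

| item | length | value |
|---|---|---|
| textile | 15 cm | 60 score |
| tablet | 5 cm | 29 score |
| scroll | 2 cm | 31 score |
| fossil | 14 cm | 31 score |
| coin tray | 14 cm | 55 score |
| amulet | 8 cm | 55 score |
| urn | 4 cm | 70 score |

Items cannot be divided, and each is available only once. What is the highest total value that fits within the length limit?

156 score

This is a 0/1 knapsack; check combinations near the capacity.
- scroll+amulet+urn: length 2+8+4=14, value 31+55+70=156
- tablet+scroll+urn: length 5+2+4=11, value 29+31+70=130
- amulet+urn: length 8+4=12, value 55+70=125
- tablet+scroll+amulet: length 5+2+8=15, value 29+31+55=115
Best: 156 score.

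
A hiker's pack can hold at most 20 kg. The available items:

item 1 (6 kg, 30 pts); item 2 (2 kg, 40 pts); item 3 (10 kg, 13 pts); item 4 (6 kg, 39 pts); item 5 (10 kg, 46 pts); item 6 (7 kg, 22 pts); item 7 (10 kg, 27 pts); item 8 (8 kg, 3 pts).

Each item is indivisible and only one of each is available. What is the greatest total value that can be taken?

125 pts

Check high-value combinations within 20 kg:
- item 2+item 4+item 5: weight 2+6+10=18, value 40+39+46=125
- item 1+item 2+item 5: weight 6+2+10=18, value 30+40+46=116
- item 1+item 2+item 4: weight 6+2+6=14, value 30+40+39=109
Best: 125 pts.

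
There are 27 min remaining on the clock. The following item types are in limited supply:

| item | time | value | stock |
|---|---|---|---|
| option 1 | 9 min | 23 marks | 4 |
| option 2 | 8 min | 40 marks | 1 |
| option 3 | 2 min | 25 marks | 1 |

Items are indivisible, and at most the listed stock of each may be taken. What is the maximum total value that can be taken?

88 marks

Top feasible selections:
- 1×option 1 + 1×option 2 + 1×option 3: time 19, value 88
- 2×option 1 + 1×option 2: time 26, value 86
- 2×option 1 + 1×option 3: time 20, value 71
- 3×option 1: time 27, value 69
Best: 88 marks.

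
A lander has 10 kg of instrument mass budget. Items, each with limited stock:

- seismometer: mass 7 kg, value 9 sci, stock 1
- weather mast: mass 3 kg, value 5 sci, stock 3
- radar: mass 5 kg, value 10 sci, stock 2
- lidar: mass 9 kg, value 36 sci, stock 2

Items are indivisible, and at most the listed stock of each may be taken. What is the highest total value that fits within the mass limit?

36 sci

Top feasible selections:
- 1×lidar: mass 9, value 36
- 2×radar: mass 10, value 20
- 1×weather mast + 1×radar: mass 8, value 15
- 3×weather mast: mass 9, value 15
Best: 36 sci.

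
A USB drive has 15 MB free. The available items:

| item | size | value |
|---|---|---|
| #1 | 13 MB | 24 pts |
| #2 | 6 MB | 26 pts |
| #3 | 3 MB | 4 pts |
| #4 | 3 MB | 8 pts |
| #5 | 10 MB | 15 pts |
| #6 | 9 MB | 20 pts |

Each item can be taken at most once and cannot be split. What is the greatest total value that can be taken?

46 pts

Check high-value combinations within 15 MB:
- #2+#6: size 6+9=15, value 26+20=46
- #2+#3+#4: size 6+3+3=12, value 26+4+8=38
- #2+#4: size 6+3=9, value 26+8=34
- #3+#4+#6: size 3+3+9=15, value 4+8+20=32
Best: 46 pts.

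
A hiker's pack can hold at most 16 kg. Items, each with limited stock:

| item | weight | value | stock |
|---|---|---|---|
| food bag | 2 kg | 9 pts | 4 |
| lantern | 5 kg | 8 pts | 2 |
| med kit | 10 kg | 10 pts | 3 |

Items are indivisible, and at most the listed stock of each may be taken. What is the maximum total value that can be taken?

Best selections within weight 16 and stock limits:
- 4×food bag + 1×lantern: weight 13, value 44
- 3×food bag + 2×lantern: weight 16, value 43
- 3×food bag + 1×med kit: weight 16, value 37
Best: 44 pts.

44 pts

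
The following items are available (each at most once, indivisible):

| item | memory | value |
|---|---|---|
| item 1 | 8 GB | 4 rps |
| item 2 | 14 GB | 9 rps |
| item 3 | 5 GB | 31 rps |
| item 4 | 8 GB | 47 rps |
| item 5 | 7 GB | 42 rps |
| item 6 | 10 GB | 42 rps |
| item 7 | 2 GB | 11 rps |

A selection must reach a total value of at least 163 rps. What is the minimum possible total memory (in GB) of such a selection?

32

Subsets with value ≥ 163, sorted by total memory:
- item 3+item 4+item 5+item 6+item 7: memory 32, value 173
- item 1+item 3+item 4+item 5+item 6: memory 38, value 166
- item 1+item 3+item 4+item 5+item 6+item 7: memory 40, value 177
Minimum memory: 32 GB.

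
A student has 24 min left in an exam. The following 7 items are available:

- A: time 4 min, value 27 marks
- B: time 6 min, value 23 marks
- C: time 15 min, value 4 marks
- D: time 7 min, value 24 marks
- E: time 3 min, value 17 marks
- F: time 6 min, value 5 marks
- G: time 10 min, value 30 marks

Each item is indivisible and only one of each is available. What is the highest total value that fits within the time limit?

98 marks

Check high-value combinations within 24 min:
- A+D+E+G: time 4+7+3+10=24, value 27+24+17+30=98
- A+B+E+G: time 4+6+3+10=23, value 27+23+17+30=97
- A+B+D+E: time 4+6+7+3=20, value 27+23+24+17=91
- A+D+G: time 4+7+10=21, value 27+24+30=81
Best: 98 marks.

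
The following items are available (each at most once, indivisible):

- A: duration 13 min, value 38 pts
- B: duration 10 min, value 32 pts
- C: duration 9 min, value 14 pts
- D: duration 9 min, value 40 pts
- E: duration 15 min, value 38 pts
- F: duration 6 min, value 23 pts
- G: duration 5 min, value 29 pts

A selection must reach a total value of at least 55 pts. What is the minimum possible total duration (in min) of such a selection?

Subsets with value ≥ 55, sorted by total duration:
- D+G: duration 14, value 69
- D+F: duration 15, value 63
- B+G: duration 15, value 61
Minimum duration: 14 min.

14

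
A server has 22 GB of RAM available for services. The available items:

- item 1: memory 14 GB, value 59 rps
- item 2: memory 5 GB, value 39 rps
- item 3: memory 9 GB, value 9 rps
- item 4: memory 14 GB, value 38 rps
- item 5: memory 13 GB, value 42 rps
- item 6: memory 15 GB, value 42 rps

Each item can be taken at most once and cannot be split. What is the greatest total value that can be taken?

This is a 0/1 knapsack; check combinations near the capacity.
- item 1+item 2: memory 14+5=19, value 59+39=98
- item 2+item 5: memory 5+13=18, value 39+42=81
- item 2+item 6: memory 5+15=20, value 39+42=81
- item 2+item 4: memory 5+14=19, value 39+38=77
Best: 98 rps.

98 rps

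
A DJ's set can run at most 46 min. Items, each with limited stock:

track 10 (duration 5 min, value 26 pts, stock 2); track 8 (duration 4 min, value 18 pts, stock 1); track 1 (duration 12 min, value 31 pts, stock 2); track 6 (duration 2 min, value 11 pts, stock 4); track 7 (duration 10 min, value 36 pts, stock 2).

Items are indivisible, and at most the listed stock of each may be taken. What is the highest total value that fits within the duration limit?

186 pts

Best selections within duration 46 and stock limits:
- 2×track 10 + 1×track 8 + 4×track 6 + 2×track 7: duration 42, value 186
- 2×track 10 + 1×track 8 + 1×track 1 + 4×track 6 + 1×track 7: duration 44, value 181
Best: 186 pts.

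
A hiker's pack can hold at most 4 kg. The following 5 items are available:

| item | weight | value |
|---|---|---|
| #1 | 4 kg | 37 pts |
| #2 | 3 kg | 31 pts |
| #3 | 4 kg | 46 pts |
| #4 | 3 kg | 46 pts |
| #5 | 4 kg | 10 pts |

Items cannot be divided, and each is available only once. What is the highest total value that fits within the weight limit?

Check high-value combinations within 4 kg:
- #4: weight 3, value 46
- #3: weight 4, value 46
- #1: weight 4, value 37
- #2: weight 3, value 31
- #5: weight 4, value 10
Best: 46 pts.

46 pts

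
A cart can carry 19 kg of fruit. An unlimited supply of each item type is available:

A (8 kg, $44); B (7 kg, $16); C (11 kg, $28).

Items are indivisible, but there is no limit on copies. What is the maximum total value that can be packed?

$88

Best value-per-unit is A at 44/8, and filling with it alone uses weight 2×8=16. No mix of the others beats 2×44 = 88.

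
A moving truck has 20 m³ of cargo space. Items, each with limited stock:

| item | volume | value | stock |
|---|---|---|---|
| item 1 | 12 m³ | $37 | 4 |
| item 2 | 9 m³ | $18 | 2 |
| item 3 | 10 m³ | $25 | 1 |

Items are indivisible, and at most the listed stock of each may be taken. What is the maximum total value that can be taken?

Best selections within volume 20 and stock limits:
- 1×item 2 + 1×item 3: volume 19, value 43
- 1×item 1: volume 12, value 37
Best: $43.

$43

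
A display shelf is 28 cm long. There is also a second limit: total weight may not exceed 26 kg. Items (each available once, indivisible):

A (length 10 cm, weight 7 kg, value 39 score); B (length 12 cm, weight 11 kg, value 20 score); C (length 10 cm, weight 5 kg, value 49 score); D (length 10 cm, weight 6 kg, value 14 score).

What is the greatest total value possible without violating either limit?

Feasible sets respecting both limits:
- A+C: length 20, weight 12, value 88
- B+C: length 22, weight 16, value 69
- C+D: length 20, weight 11, value 63
Best: 88 score.

88 score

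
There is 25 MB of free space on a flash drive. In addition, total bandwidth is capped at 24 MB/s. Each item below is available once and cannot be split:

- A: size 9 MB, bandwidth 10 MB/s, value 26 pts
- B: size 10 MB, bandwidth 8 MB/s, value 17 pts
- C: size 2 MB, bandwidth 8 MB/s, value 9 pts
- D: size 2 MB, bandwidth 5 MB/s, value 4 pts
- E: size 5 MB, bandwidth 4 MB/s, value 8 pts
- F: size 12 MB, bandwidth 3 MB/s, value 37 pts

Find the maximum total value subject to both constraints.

Feasible sets respecting both limits:
- A+C+F: size 23, bandwidth 21, value 72
- A+D+F: size 23, bandwidth 18, value 67
- A+F: size 21, bandwidth 13, value 63
- B+C+F: size 24, bandwidth 19, value 63
Best: 72 pts.

72 pts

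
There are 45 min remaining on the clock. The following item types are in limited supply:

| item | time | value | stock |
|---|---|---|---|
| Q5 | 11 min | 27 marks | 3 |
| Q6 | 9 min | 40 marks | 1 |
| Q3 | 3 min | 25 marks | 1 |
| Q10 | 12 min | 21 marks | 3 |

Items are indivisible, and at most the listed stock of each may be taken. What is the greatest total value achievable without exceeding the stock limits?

146 marks

Best selections within time 45 and stock limits:
- 3×Q5 + 1×Q6 + 1×Q3: time 45, value 146
- 3×Q5 + 1×Q6: time 42, value 121
- 2×Q5 + 1×Q6 + 1×Q3: time 34, value 119
Best: 146 marks.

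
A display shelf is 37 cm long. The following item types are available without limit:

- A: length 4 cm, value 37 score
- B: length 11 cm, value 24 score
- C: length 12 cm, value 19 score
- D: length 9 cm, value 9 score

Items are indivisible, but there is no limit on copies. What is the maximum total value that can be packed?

333 score

Best value-per-unit is A at 37/4, and filling with it alone uses length 9×4=36. No mix of the others beats 9×37 = 333.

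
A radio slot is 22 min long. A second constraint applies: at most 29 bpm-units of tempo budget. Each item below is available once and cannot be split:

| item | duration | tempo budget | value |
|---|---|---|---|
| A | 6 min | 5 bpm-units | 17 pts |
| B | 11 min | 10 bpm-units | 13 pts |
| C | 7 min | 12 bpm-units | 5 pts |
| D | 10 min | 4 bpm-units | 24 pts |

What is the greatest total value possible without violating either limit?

Feasible sets respecting both limits:
- A+D: duration 16, tempo budget 9, value 41
- B+D: duration 21, tempo budget 14, value 37
- A+B: duration 17, tempo budget 15, value 30
- C+D: duration 17, tempo budget 16, value 29
Best: 41 pts.

41 pts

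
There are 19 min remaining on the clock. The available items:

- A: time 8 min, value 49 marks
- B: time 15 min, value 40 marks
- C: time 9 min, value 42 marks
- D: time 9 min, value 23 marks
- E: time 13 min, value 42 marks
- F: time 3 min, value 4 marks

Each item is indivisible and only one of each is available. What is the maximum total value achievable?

91 marks

Check high-value combinations within 19 min:
- A+C: time 8+9=17, value 49+42=91
- A+D: time 8+9=17, value 49+23=72
- C+D: time 9+9=18, value 42+23=65
- A+F: time 8+3=11, value 49+4=53
Best: 91 marks.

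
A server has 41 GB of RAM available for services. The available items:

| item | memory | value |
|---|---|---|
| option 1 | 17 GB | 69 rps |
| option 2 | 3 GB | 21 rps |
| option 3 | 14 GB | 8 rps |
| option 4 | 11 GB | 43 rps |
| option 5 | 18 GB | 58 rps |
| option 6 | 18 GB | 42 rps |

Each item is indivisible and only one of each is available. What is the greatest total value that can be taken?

148 rps

Check high-value combinations within 41 GB:
- option 1+option 2+option 5: memory 17+3+18=38, value 69+21+58=148
- option 1+option 2+option 4: memory 17+3+11=31, value 69+21+43=133
- option 1+option 2+option 6: memory 17+3+18=38, value 69+21+42=132
- option 1+option 5: memory 17+18=35, value 69+58=127
Best: 148 rps.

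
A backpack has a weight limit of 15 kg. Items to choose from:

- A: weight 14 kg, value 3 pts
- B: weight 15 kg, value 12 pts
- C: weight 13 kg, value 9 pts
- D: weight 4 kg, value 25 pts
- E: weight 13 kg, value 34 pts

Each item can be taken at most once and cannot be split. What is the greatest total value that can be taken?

34 pts

Check high-value combinations within 15 kg:
- E: weight 13, value 34
- D: weight 4, value 25
- B: weight 15, value 12
Best: 34 pts.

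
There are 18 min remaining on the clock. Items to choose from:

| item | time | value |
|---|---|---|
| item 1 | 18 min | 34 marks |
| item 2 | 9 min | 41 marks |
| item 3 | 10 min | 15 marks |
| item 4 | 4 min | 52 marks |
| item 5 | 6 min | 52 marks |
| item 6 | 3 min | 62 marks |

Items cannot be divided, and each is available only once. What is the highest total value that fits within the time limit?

Check high-value combinations within 18 min:
- item 4+item 5+item 6: time 4+6+3=13, value 52+52+62=166
- item 2+item 4+item 6: time 9+4+3=16, value 41+52+62=155
- item 2+item 5+item 6: time 9+6+3=18, value 41+52+62=155
Best: 166 marks.

166 marks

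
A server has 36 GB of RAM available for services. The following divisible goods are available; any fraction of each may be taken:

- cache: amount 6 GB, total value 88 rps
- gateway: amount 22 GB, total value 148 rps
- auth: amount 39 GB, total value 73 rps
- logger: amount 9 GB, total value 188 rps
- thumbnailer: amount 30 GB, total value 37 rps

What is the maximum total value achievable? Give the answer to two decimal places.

417.27

Take in order of value per unit:
- logger (188/9 per unit): all 9 → value 188, running total 188.00
- cache (88/6 per unit): all 6 → value 88, running total 276.00
- gateway (148/22 per unit): 21 of 22 → value 21×148/22 = 141.2727, running total 417.27
Total 417.27.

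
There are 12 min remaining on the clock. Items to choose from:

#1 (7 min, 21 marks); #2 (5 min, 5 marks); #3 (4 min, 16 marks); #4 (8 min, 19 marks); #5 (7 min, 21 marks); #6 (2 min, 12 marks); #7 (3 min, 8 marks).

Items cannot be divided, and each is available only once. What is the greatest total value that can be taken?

41 marks

This is a 0/1 knapsack; check combinations near the capacity.
- #1+#6+#7: time 7+2+3=12, value 21+12+8=41
- #5+#6+#7: time 7+2+3=12, value 21+12+8=41
- #1+#3: time 7+4=11, value 21+16=37
Best: 41 marks.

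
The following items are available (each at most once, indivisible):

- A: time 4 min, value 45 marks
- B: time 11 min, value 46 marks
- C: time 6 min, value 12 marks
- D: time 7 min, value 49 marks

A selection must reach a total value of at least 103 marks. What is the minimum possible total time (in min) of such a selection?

17

Subsets with value ≥ 103, sorted by total time:
- A+C+D: time 17, value 106
- A+B+C: time 21, value 103
- A+B+D: time 22, value 140
Minimum time: 17 min.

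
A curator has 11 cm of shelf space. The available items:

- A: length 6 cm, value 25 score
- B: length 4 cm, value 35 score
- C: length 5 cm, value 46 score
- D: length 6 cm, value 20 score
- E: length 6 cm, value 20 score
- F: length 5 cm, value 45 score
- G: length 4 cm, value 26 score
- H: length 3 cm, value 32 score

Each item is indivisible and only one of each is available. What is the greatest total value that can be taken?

Check high-value combinations within 11 cm:
- B+G+H: length 4+4+3=11, value 35+26+32=93
- C+F: length 5+5=10, value 46+45=91
- B+C: length 4+5=9, value 35+46=81
- B+F: length 4+5=9, value 35+45=80
Best: 93 score.

93 score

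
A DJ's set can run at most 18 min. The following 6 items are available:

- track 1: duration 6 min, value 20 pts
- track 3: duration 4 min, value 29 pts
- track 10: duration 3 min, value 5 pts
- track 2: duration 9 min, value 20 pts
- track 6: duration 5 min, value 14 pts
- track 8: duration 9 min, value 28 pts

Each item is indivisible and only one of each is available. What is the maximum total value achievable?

This is a 0/1 knapsack; check combinations near the capacity.
- track 3+track 6+track 8: duration 4+5+9=18, value 29+14+28=71
- track 1+track 3+track 10+track 6: duration 6+4+3+5=18, value 20+29+5+14=68
- track 1+track 3+track 6: duration 6+4+5=15, value 20+29+14=63
Best: 71 pts.

71 pts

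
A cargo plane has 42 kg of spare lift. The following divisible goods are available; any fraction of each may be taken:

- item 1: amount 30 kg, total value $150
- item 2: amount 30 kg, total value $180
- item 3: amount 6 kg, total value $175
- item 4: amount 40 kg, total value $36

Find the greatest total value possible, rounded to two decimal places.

Take in order of value per unit:
- item 3 (175/6 per unit): all 6 → value 175, running total 175.00
- item 2 (180/30 per unit): all 30 → value 180, running total 355.00
- item 1 (150/30 per unit): 6 of 30 → value 6×150/30 = 30.0000, running total 385.00
Total 385.00.

385.00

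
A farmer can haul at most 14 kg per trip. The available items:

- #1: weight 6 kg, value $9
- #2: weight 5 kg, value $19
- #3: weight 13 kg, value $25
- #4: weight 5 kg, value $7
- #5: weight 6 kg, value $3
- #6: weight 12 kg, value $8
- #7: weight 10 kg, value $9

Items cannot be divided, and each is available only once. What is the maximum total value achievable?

$28

Check high-value combinations within 14 kg:
- #1+#2: weight 6+5=11, value 9+19=28
- #2+#4: weight 5+5=10, value 19+7=26
- #3: weight 13, value 25
- #2+#5: weight 5+6=11, value 19+3=22
Best: $28.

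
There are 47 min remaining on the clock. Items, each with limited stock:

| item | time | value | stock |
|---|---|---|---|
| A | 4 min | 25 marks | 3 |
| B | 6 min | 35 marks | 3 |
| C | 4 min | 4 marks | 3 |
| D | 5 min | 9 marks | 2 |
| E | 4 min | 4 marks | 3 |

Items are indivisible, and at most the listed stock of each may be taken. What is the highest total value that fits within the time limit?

Top feasible selections:
- 3×A + 3×B + 2×D + 1×E: time 44, value 202
- 3×A + 3×B + 1×C + 2×D: time 44, value 202
- 3×A + 3×B + 1×D + 3×E: time 47, value 201
Best: 202 marks.

202 marks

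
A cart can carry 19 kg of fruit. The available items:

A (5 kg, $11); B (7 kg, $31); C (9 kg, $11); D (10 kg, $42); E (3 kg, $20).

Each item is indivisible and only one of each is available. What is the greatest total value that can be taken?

Check high-value combinations within 19 kg:
- B+D: weight 7+10=17, value 31+42=73
- A+D+E: weight 5+10+3=18, value 11+42+20=73
- D+E: weight 10+3=13, value 42+20=62
Best: $73.

$73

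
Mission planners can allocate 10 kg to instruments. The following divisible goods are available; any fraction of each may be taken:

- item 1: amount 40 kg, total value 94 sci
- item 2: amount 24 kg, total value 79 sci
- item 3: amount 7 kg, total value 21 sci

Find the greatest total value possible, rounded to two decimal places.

32.92

Take in order of value per unit:
- item 2 (79/24 per unit): 10 of 24 → value 10×79/24 = 32.9167, running total 32.92
Total 32.92.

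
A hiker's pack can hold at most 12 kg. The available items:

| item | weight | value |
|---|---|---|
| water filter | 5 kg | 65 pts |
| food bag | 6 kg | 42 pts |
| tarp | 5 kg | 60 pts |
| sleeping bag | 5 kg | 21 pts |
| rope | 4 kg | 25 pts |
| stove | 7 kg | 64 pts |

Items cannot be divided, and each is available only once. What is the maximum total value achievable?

129 pts

Check high-value combinations within 12 kg:
- water filter+stove: weight 5+7=12, value 65+64=129
- water filter+tarp: weight 5+5=10, value 65+60=125
- tarp+stove: weight 5+7=12, value 60+64=124
- water filter+food bag: weight 5+6=11, value 65+42=107
Best: 129 pts.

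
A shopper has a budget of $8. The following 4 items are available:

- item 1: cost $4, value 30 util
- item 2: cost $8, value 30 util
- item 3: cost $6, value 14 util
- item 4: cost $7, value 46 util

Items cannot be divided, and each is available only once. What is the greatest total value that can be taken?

This is a 0/1 knapsack; check combinations near the capacity.
- item 4: cost 7, value 46
- item 1: cost 4, value 30
- item 2: cost 8, value 30
- item 3: cost 6, value 14
Best: 46 util.

46 util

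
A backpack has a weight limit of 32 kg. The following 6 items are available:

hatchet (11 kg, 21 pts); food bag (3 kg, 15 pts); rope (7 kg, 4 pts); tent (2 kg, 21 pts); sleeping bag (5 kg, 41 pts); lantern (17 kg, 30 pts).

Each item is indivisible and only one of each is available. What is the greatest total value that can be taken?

107 pts

Check high-value combinations within 32 kg:
- food bag+tent+sleeping bag+lantern: weight 3+2+5+17=27, value 15+21+41+30=107
- hatchet+food bag+rope+tent+sleeping bag: weight 11+3+7+2+5=28, value 21+15+4+21+41=102
- hatchet+food bag+tent+sleeping bag: weight 11+3+2+5=21, value 21+15+21+41=98
- rope+tent+sleeping bag+lantern: weight 7+2+5+17=31, value 4+21+41+30=96
- tent+sleeping bag+lantern: weight 2+5+17=24, value 21+41+30=92
Best: 107 pts.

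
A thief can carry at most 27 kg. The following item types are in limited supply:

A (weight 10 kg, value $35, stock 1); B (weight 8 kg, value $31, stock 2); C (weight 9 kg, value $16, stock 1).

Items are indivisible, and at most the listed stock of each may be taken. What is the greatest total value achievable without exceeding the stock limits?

$97

Best selections within weight 27 and stock limits:
- 1×A + 2×B: weight 26, value 97
- 1×A + 1×B + 1×C: weight 27, value 82
Best: $97.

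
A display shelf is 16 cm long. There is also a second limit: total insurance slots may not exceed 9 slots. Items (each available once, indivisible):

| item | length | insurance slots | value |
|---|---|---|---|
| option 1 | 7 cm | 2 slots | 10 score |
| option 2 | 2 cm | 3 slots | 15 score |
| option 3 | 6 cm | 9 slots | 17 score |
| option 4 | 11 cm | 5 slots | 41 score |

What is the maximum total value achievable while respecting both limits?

56 score

Feasible sets respecting both limits:
- option 2+option 4: length 13, insurance slots 8, value 56
- option 4: length 11, insurance slots 5, value 41
- option 1+option 2: length 9, insurance slots 5, value 25
Best: 56 score.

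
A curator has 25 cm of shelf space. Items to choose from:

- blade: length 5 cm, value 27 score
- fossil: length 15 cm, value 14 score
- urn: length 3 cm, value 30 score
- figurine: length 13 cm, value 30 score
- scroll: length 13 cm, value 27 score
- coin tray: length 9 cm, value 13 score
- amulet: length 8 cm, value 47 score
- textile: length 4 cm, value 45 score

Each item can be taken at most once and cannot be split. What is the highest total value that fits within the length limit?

This is a 0/1 knapsack; check combinations near the capacity.
- blade+urn+amulet+textile: length 5+3+8+4=20, value 27+30+47+45=149
- urn+coin tray+amulet+textile: length 3+9+8+4=24, value 30+13+47+45=135
- blade+urn+figurine+textile: length 5+3+13+4=25, value 27+30+30+45=132
- blade+urn+scroll+textile: length 5+3+13+4=25, value 27+30+27+45=129
- urn+amulet+textile: length 3+8+4=15, value 30+47+45=122
Best: 149 score.

149 score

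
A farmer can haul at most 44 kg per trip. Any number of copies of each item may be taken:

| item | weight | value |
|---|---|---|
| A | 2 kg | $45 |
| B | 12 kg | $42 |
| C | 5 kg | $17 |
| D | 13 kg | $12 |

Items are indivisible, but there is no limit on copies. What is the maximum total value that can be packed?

Best value-per-unit is A at 45/2, and filling with it alone uses weight 22×2=44. No mix of the others beats 22×45 = 990.

$990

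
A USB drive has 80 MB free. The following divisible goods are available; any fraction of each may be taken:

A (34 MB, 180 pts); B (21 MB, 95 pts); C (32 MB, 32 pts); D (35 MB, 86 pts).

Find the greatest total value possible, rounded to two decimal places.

Take in order of value per unit:
- A (180/34 per unit): all 34 → value 180, running total 180.00
- B (95/21 per unit): all 21 → value 95, running total 275.00
- D (86/35 per unit): 25 of 35 → value 25×86/35 = 61.4286, running total 336.43
Total 336.43.

336.43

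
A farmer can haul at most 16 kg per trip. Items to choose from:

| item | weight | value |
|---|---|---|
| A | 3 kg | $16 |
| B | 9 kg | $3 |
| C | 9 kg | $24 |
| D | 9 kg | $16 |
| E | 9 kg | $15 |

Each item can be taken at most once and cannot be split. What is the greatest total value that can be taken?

$40

This is a 0/1 knapsack; check combinations near the capacity.
- A+C: weight 3+9=12, value 16+24=40
- A+D: weight 3+9=12, value 16+16=32
- A+E: weight 3+9=12, value 16+15=31
- C: weight 9, value 24
Best: $40.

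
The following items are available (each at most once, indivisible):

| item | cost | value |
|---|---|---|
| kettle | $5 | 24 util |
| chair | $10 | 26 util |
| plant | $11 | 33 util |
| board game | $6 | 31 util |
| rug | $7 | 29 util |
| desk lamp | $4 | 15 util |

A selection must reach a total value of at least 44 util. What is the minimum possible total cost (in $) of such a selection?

10

Subsets with value ≥ 44, sorted by total cost:
- board game+desk lamp: cost 10, value 46
- kettle+board game: cost 11, value 55
Minimum cost: 10 $.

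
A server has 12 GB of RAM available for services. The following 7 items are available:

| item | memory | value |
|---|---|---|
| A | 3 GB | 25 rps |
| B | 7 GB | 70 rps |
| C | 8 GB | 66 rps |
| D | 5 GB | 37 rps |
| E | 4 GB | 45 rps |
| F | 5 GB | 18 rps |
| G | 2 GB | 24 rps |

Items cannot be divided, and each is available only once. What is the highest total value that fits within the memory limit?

119 rps

This is a 0/1 knapsack; check combinations near the capacity.
- A+B+G: memory 3+7+2=12, value 25+70+24=119
- B+E: memory 7+4=11, value 70+45=115
- C+E: memory 8+4=12, value 66+45=111
- B+D: memory 7+5=12, value 70+37=107
- A+D+E: memory 3+5+4=12, value 25+37+45=107
Best: 119 rps.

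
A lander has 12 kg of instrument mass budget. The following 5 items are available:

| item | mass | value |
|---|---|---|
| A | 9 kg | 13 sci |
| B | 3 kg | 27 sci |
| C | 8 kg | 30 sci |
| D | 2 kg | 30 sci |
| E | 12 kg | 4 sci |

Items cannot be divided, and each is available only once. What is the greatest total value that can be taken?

This is a 0/1 knapsack; check combinations near the capacity.
- C+D: mass 8+2=10, value 30+30=60
- B+D: mass 3+2=5, value 27+30=57
- B+C: mass 3+8=11, value 27+30=57
- A+D: mass 9+2=11, value 13+30=43
Best: 60 sci.

60 sci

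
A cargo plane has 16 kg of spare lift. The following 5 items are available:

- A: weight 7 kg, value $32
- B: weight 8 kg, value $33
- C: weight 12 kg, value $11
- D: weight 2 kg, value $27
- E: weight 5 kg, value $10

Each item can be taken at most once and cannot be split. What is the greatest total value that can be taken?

$70

Check high-value combinations within 16 kg:
- B+D+E: weight 8+2+5=15, value 33+27+10=70
- A+D+E: weight 7+2+5=14, value 32+27+10=69
- A+B: weight 7+8=15, value 32+33=65
- B+D: weight 8+2=10, value 33+27=60
Best: $70.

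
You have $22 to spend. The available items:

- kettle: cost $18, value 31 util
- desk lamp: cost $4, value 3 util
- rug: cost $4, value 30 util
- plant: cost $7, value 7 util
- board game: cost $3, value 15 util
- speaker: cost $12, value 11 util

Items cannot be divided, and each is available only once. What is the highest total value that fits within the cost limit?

This is a 0/1 knapsack; check combinations near the capacity.
- kettle+rug: cost 18+4=22, value 31+30=61
- rug+board game+speaker: cost 4+3+12=19, value 30+15+11=56
- desk lamp+rug+plant+board game: cost 4+4+7+3=18, value 3+30+7+15=55
Best: 61 util.

61 util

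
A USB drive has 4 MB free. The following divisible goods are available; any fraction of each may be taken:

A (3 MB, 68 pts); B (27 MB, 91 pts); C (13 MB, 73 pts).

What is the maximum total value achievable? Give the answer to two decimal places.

Take in order of value per unit:
- A (68/3 per unit): all 3 → value 68, running total 68.00
- C (73/13 per unit): 1 of 13 → value 1×73/13 = 5.6154, running total 73.62
Total 73.62.

73.62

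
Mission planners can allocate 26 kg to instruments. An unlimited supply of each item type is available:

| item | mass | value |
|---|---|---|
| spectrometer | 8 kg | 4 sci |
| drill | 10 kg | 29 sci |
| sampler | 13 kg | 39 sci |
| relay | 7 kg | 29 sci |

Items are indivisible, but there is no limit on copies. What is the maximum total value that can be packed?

Best value-per-unit is relay at 29/7; filling with it alone gives 3×29 = 87.
Optimal mix: 1×drill + 2×relay → mass 24, value 87.

87 sci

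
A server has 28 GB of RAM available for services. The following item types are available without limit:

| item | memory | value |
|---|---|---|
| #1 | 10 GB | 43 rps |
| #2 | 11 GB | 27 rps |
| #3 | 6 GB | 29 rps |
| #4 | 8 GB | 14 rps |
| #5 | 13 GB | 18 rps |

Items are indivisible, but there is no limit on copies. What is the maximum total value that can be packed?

Best value-per-unit is #3 at 29/6; filling with it alone gives 4×29 = 116.
Optimal mix: 1×#1 + 3×#3 → memory 28, value 130.

130 rps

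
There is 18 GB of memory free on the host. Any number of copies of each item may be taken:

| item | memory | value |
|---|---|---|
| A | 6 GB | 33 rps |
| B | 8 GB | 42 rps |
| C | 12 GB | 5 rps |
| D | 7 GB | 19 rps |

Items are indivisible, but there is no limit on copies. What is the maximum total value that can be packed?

Best value-per-unit is A at 33/6, and filling with it alone uses memory 3×6=18. No mix of the others beats 3×33 = 99.

99 rps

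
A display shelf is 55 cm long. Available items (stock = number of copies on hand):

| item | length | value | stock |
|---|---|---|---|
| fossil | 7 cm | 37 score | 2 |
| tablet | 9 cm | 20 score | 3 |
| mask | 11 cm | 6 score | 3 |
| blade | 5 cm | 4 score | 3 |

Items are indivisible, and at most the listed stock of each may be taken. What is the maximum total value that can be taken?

142 score

Best selections within length 55 and stock limits:
- 2×fossil + 3×tablet + 2×blade: length 51, value 142
- 2×fossil + 3×tablet + 1×mask: length 52, value 140
- 2×fossil + 3×tablet + 1×blade: length 46, value 138
Best: 142 score.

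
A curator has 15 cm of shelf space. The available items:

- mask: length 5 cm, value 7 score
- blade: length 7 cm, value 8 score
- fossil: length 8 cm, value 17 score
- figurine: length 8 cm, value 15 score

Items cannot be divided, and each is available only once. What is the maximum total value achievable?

25 score

Check high-value combinations within 15 cm:
- blade+fossil: length 7+8=15, value 8+17=25
- mask+fossil: length 5+8=13, value 7+17=24
- blade+figurine: length 7+8=15, value 8+15=23
- mask+figurine: length 5+8=13, value 7+15=22
- fossil: length 8, value 17
Best: 25 score.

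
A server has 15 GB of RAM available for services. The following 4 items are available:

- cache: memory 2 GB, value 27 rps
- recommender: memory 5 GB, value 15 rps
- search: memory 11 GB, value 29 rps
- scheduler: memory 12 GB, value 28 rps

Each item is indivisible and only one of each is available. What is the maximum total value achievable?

Check high-value combinations within 15 GB:
- cache+search: memory 2+11=13, value 27+29=56
- cache+scheduler: memory 2+12=14, value 27+28=55
- cache+recommender: memory 2+5=7, value 27+15=42
- search: memory 11, value 29
Best: 56 rps.

56 rps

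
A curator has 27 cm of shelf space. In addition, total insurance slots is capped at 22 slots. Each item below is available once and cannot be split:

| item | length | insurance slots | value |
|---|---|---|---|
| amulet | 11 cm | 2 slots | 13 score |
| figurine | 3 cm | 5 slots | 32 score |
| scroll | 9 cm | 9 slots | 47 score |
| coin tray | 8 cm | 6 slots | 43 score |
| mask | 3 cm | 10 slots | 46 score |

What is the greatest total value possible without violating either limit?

122 score

Feasible sets respecting both limits:
- figurine+scroll+coin tray: length 20, insurance slots 20, value 122
- figurine+coin tray+mask: length 14, insurance slots 21, value 121
- amulet+scroll+mask: length 23, insurance slots 21, value 106
- amulet+coin tray+mask: length 22, insurance slots 18, value 102
Best: 122 score.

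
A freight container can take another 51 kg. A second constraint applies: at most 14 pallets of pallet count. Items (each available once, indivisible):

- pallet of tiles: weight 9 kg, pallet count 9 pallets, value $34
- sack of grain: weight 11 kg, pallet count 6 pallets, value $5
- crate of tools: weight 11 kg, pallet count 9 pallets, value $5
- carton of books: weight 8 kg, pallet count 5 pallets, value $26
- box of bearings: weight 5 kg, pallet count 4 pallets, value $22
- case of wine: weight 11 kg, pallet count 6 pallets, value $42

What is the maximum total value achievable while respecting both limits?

$68

Feasible sets respecting both limits:
- carton of books+case of wine: weight 19, pallet count 11, value 68
- box of bearings+case of wine: weight 16, pallet count 10, value 64
- pallet of tiles+carton of books: weight 17, pallet count 14, value 60
Best: $68.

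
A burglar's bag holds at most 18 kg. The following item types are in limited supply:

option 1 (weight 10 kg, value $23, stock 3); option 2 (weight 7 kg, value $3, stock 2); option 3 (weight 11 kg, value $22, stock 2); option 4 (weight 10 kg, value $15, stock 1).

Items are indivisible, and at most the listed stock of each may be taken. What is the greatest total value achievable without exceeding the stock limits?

Top feasible selections:
- 1×option 1 + 1×option 2: weight 17, value 26
- 1×option 2 + 1×option 3: weight 18, value 25
- 1×option 1: weight 10, value 23
- 1×option 3: weight 11, value 22
Best: $26.

$26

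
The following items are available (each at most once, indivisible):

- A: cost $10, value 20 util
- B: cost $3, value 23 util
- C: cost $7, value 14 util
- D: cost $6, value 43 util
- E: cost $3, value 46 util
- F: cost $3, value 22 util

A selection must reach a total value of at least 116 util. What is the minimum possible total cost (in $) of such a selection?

Subsets with value ≥ 116, sorted by total cost:
- B+D+E+F: cost 15, value 134
- B+C+D+E: cost 19, value 126
- C+D+E+F: cost 19, value 125
- B+C+D+E+F: cost 22, value 148
Minimum cost: 15 $.

15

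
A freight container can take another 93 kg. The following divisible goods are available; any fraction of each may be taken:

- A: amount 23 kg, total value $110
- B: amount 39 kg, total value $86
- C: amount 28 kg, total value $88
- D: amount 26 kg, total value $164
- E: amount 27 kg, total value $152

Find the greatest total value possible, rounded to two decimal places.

479.43

Take in order of value per unit:
- D (164/26 per unit): all 26 → value 164, running total 164.00
- E (152/27 per unit): all 27 → value 152, running total 316.00
- A (110/23 per unit): all 23 → value 110, running total 426.00
- C (88/28 per unit): 17 of 28 → value 17×88/28 = 53.4286, running total 479.43
Total 479.43.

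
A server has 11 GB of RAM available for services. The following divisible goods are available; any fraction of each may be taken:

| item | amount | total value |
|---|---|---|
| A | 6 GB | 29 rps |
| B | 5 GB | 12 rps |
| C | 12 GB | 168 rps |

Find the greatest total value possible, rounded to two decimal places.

154.00

Take in order of value per unit:
- C (168/12 per unit): 11 of 12 → value 11×168/12 = 154.0000, running total 154.00
Total 154.00.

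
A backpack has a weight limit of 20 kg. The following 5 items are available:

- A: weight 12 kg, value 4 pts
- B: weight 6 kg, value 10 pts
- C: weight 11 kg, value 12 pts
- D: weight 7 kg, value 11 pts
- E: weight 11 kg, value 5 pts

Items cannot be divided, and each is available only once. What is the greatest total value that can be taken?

This is a 0/1 knapsack; check combinations near the capacity.
- C+D: weight 11+7=18, value 12+11=23
- B+C: weight 6+11=17, value 10+12=22
- B+D: weight 6+7=13, value 10+11=21
Best: 23 pts.

23 pts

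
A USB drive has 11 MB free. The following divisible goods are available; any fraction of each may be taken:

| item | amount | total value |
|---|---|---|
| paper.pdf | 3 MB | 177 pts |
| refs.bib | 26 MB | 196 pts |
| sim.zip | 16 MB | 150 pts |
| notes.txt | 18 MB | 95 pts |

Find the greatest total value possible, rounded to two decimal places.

252.00

Take in order of value per unit:
- paper.pdf (177/3 per unit): all 3 → value 177, running total 177.00
- sim.zip (150/16 per unit): 8 of 16 → value 8×150/16 = 75.0000, running total 252.00
Total 252.00.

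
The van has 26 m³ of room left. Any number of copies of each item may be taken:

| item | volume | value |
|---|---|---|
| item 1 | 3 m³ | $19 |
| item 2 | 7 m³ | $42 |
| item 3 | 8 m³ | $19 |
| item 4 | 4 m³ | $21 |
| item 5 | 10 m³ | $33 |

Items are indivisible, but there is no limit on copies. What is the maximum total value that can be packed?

$160

Best value-per-unit is item 1 at 19/3; filling with it alone gives 8×19 = 152.
Optimal mix: 4×item 1 + 2×item 2 → volume 26, value 160.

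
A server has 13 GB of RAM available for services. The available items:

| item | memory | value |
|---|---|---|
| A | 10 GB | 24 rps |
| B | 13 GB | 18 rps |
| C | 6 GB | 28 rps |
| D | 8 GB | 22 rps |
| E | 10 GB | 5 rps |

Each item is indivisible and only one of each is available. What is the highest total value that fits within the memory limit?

This is a 0/1 knapsack; check combinations near the capacity.
- C: memory 6, value 28
- A: memory 10, value 24
- D: memory 8, value 22
Best: 28 rps.

28 rps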